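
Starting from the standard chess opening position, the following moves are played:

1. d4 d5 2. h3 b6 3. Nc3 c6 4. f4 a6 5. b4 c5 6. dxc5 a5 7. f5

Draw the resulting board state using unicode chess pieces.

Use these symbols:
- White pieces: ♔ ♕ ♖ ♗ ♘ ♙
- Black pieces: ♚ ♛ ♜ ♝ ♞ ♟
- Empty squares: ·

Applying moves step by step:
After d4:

♜ ♞ ♝ ♛ ♚ ♝ ♞ ♜
♟ ♟ ♟ ♟ ♟ ♟ ♟ ♟
· · · · · · · ·
· · · · · · · ·
· · · ♙ · · · ·
· · · · · · · ·
♙ ♙ ♙ · ♙ ♙ ♙ ♙
♖ ♘ ♗ ♕ ♔ ♗ ♘ ♖


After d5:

♜ ♞ ♝ ♛ ♚ ♝ ♞ ♜
♟ ♟ ♟ · ♟ ♟ ♟ ♟
· · · · · · · ·
· · · ♟ · · · ·
· · · ♙ · · · ·
· · · · · · · ·
♙ ♙ ♙ · ♙ ♙ ♙ ♙
♖ ♘ ♗ ♕ ♔ ♗ ♘ ♖


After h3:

♜ ♞ ♝ ♛ ♚ ♝ ♞ ♜
♟ ♟ ♟ · ♟ ♟ ♟ ♟
· · · · · · · ·
· · · ♟ · · · ·
· · · ♙ · · · ·
· · · · · · · ♙
♙ ♙ ♙ · ♙ ♙ ♙ ·
♖ ♘ ♗ ♕ ♔ ♗ ♘ ♖


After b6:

♜ ♞ ♝ ♛ ♚ ♝ ♞ ♜
♟ · ♟ · ♟ ♟ ♟ ♟
· ♟ · · · · · ·
· · · ♟ · · · ·
· · · ♙ · · · ·
· · · · · · · ♙
♙ ♙ ♙ · ♙ ♙ ♙ ·
♖ ♘ ♗ ♕ ♔ ♗ ♘ ♖


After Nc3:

♜ ♞ ♝ ♛ ♚ ♝ ♞ ♜
♟ · ♟ · ♟ ♟ ♟ ♟
· ♟ · · · · · ·
· · · ♟ · · · ·
· · · ♙ · · · ·
· · ♘ · · · · ♙
♙ ♙ ♙ · ♙ ♙ ♙ ·
♖ · ♗ ♕ ♔ ♗ ♘ ♖


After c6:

♜ ♞ ♝ ♛ ♚ ♝ ♞ ♜
♟ · · · ♟ ♟ ♟ ♟
· ♟ ♟ · · · · ·
· · · ♟ · · · ·
· · · ♙ · · · ·
· · ♘ · · · · ♙
♙ ♙ ♙ · ♙ ♙ ♙ ·
♖ · ♗ ♕ ♔ ♗ ♘ ♖


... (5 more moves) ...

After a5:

♜ ♞ ♝ ♛ ♚ ♝ ♞ ♜
· · · · ♟ ♟ ♟ ♟
· ♟ · · · · · ·
♟ · ♙ ♟ · · · ·
· ♙ · · · ♙ · ·
· · ♘ · · · · ♙
♙ · ♙ · ♙ · ♙ ·
♖ · ♗ ♕ ♔ ♗ ♘ ♖


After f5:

♜ ♞ ♝ ♛ ♚ ♝ ♞ ♜
· · · · ♟ ♟ ♟ ♟
· ♟ · · · · · ·
♟ · ♙ ♟ · ♙ · ·
· ♙ · · · · · ·
· · ♘ · · · · ♙
♙ · ♙ · ♙ · ♙ ·
♖ · ♗ ♕ ♔ ♗ ♘ ♖



  a b c d e f g h
  ─────────────────
8│♜ ♞ ♝ ♛ ♚ ♝ ♞ ♜│8
7│· · · · ♟ ♟ ♟ ♟│7
6│· ♟ · · · · · ·│6
5│♟ · ♙ ♟ · ♙ · ·│5
4│· ♙ · · · · · ·│4
3│· · ♘ · · · · ♙│3
2│♙ · ♙ · ♙ · ♙ ·│2
1│♖ · ♗ ♕ ♔ ♗ ♘ ♖│1
  ─────────────────
  a b c d e f g h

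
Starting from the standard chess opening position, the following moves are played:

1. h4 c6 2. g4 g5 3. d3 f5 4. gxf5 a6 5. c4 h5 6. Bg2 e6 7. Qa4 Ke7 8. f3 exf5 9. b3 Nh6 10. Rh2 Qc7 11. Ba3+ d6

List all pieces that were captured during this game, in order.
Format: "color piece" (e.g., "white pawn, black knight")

Tracking captures:
  gxf5: captured black pawn
  exf5: captured white pawn

black pawn, white pawn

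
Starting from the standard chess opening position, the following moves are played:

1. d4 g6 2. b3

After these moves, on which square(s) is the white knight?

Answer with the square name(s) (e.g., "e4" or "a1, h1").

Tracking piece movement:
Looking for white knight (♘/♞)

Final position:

  a b c d e f g h
  ─────────────────
8│♜ ♞ ♝ ♛ ♚ ♝ ♞ ♜│8
7│♟ ♟ ♟ ♟ ♟ ♟ · ♟│7
6│· · · · · · ♟ ·│6
5│· · · · · · · ·│5
4│· · · ♙ · · · ·│4
3│· ♙ · · · · · ·│3
2│♙ · ♙ · ♙ ♙ ♙ ♙│2
1│♖ ♘ ♗ ♕ ♔ ♗ ♘ ♖│1
  ─────────────────
  a b c d e f g h


b1, g1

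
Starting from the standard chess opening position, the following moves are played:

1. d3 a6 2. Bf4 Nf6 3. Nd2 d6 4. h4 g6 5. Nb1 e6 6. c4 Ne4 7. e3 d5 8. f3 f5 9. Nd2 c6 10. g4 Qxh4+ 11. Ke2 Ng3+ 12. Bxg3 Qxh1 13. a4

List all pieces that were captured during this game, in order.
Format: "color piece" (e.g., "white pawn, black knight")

Tracking captures:
  Qxh4+: captured white pawn
  Bxg3: captured black knight
  Qxh1: captured white rook

white pawn, black knight, white rook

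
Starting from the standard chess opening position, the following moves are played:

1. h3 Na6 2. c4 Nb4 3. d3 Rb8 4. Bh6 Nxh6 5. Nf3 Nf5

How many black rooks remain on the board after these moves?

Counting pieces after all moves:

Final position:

  a b c d e f g h
  ─────────────────
8│· ♜ ♝ ♛ ♚ ♝ · ♜│8
7│♟ ♟ ♟ ♟ ♟ ♟ ♟ ♟│7
6│· · · · · · · ·│6
5│· · · · · ♞ · ·│5
4│· ♞ ♙ · · · · ·│4
3│· · · ♙ · ♘ · ♙│3
2│♙ ♙ · · ♙ ♙ ♙ ·│2
1│♖ ♘ · ♕ ♔ ♗ · ♖│1
  ─────────────────
  a b c d e f g h


2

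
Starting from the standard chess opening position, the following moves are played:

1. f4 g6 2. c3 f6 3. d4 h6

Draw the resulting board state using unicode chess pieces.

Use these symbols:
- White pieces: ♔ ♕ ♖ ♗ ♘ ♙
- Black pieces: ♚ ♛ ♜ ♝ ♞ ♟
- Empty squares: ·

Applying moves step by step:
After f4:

♜ ♞ ♝ ♛ ♚ ♝ ♞ ♜
♟ ♟ ♟ ♟ ♟ ♟ ♟ ♟
· · · · · · · ·
· · · · · · · ·
· · · · · ♙ · ·
· · · · · · · ·
♙ ♙ ♙ ♙ ♙ · ♙ ♙
♖ ♘ ♗ ♕ ♔ ♗ ♘ ♖


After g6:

♜ ♞ ♝ ♛ ♚ ♝ ♞ ♜
♟ ♟ ♟ ♟ ♟ ♟ · ♟
· · · · · · ♟ ·
· · · · · · · ·
· · · · · ♙ · ·
· · · · · · · ·
♙ ♙ ♙ ♙ ♙ · ♙ ♙
♖ ♘ ♗ ♕ ♔ ♗ ♘ ♖


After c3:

♜ ♞ ♝ ♛ ♚ ♝ ♞ ♜
♟ ♟ ♟ ♟ ♟ ♟ · ♟
· · · · · · ♟ ·
· · · · · · · ·
· · · · · ♙ · ·
· · ♙ · · · · ·
♙ ♙ · ♙ ♙ · ♙ ♙
♖ ♘ ♗ ♕ ♔ ♗ ♘ ♖


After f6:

♜ ♞ ♝ ♛ ♚ ♝ ♞ ♜
♟ ♟ ♟ ♟ ♟ · · ♟
· · · · · ♟ ♟ ·
· · · · · · · ·
· · · · · ♙ · ·
· · ♙ · · · · ·
♙ ♙ · ♙ ♙ · ♙ ♙
♖ ♘ ♗ ♕ ♔ ♗ ♘ ♖


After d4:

♜ ♞ ♝ ♛ ♚ ♝ ♞ ♜
♟ ♟ ♟ ♟ ♟ · · ♟
· · · · · ♟ ♟ ·
· · · · · · · ·
· · · ♙ · ♙ · ·
· · ♙ · · · · ·
♙ ♙ · · ♙ · ♙ ♙
♖ ♘ ♗ ♕ ♔ ♗ ♘ ♖


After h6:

♜ ♞ ♝ ♛ ♚ ♝ ♞ ♜
♟ ♟ ♟ ♟ ♟ · · ·
· · · · · ♟ ♟ ♟
· · · · · · · ·
· · · ♙ · ♙ · ·
· · ♙ · · · · ·
♙ ♙ · · ♙ · ♙ ♙
♖ ♘ ♗ ♕ ♔ ♗ ♘ ♖



  a b c d e f g h
  ─────────────────
8│♜ ♞ ♝ ♛ ♚ ♝ ♞ ♜│8
7│♟ ♟ ♟ ♟ ♟ · · ·│7
6│· · · · · ♟ ♟ ♟│6
5│· · · · · · · ·│5
4│· · · ♙ · ♙ · ·│4
3│· · ♙ · · · · ·│3
2│♙ ♙ · · ♙ · ♙ ♙│2
1│♖ ♘ ♗ ♕ ♔ ♗ ♘ ♖│1
  ─────────────────
  a b c d e f g h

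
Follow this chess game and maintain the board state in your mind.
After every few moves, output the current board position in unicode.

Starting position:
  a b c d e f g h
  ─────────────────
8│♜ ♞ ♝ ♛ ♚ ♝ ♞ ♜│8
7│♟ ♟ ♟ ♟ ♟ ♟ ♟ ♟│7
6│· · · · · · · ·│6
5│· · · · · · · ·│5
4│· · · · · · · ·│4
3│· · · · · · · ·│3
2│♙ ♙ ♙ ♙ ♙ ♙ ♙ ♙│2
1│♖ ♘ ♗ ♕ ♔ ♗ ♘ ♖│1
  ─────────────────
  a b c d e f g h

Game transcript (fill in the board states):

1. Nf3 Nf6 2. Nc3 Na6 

  a b c d e f g h
  ─────────────────
8│♜ · ♝ ♛ ♚ ♝ · ♜│8
7│♟ ♟ ♟ ♟ ♟ ♟ ♟ ♟│7
6│♞ · · · · ♞ · ·│6
5│· · · · · · · ·│5
4│· · · · · · · ·│4
3│· · ♘ · · ♘ · ·│3
2│♙ ♙ ♙ ♙ ♙ ♙ ♙ ♙│2
1│♖ · ♗ ♕ ♔ ♗ · ♖│1
  ─────────────────
  a b c d e f g h

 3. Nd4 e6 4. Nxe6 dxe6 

  a b c d e f g h
  ─────────────────
8│♜ · ♝ ♛ ♚ ♝ · ♜│8
7│♟ ♟ ♟ · · ♟ ♟ ♟│7
6│♞ · · · ♟ ♞ · ·│6
5│· · · · · · · ·│5
4│· · · · · · · ·│4
3│· · ♘ · · · · ·│3
2│♙ ♙ ♙ ♙ ♙ ♙ ♙ ♙│2
1│♖ · ♗ ♕ ♔ ♗ · ♖│1
  ─────────────────
  a b c d e f g h

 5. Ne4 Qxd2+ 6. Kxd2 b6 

  a b c d e f g h
  ─────────────────
8│♜ · ♝ · ♚ ♝ · ♜│8
7│♟ · ♟ · · ♟ ♟ ♟│7
6│♞ ♟ · · ♟ ♞ · ·│6
5│· · · · · · · ·│5
4│· · · · ♘ · · ·│4
3│· · · · · · · ·│3
2│♙ ♙ ♙ ♔ ♙ ♙ ♙ ♙│2
1│♖ · ♗ ♕ · ♗ · ♖│1
  ─────────────────
  a b c d e f g h

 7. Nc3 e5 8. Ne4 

  a b c d e f g h
  ─────────────────
8│♜ · ♝ · ♚ ♝ · ♜│8
7│♟ · ♟ · · ♟ ♟ ♟│7
6│♞ ♟ · · · ♞ · ·│6
5│· · · · ♟ · · ·│5
4│· · · · ♘ · · ·│4
3│· · · · · · · ·│3
2│♙ ♙ ♙ ♔ ♙ ♙ ♙ ♙│2
1│♖ · ♗ ♕ · ♗ · ♖│1
  ─────────────────
  a b c d e f g h


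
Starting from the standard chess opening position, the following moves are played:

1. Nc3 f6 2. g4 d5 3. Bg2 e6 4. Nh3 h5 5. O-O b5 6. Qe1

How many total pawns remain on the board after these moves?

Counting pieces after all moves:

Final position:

  a b c d e f g h
  ─────────────────
8│♜ ♞ ♝ ♛ ♚ ♝ ♞ ♜│8
7│♟ · ♟ · · · ♟ ·│7
6│· · · · ♟ ♟ · ·│6
5│· ♟ · ♟ · · · ♟│5
4│· · · · · · ♙ ·│4
3│· · ♘ · · · · ♘│3
2│♙ ♙ ♙ ♙ ♙ ♙ ♗ ♙│2
1│♖ · ♗ · ♕ ♖ ♔ ·│1
  ─────────────────
  a b c d e f g h


16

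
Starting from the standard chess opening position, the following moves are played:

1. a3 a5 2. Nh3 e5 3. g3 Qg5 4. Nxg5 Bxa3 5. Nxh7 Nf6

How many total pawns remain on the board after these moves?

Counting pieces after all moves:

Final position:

  a b c d e f g h
  ─────────────────
8│♜ ♞ ♝ · ♚ · · ♜│8
7│· ♟ ♟ ♟ · ♟ ♟ ♘│7
6│· · · · · ♞ · ·│6
5│♟ · · · ♟ · · ·│5
4│· · · · · · · ·│4
3│♝ · · · · · ♙ ·│3
2│· ♙ ♙ ♙ ♙ ♙ · ♙│2
1│♖ ♘ ♗ ♕ ♔ ♗ · ♖│1
  ─────────────────
  a b c d e f g h


14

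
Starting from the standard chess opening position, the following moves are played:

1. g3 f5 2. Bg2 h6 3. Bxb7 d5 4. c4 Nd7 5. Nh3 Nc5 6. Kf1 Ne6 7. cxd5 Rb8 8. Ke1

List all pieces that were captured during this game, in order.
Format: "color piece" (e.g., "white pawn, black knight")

Tracking captures:
  Bxb7: captured black pawn
  cxd5: captured black pawn

black pawn, black pawn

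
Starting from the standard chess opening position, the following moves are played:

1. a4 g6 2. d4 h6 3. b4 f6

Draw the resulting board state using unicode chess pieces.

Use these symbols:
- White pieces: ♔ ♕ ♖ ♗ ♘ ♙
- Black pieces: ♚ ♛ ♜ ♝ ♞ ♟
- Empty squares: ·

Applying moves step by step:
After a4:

♜ ♞ ♝ ♛ ♚ ♝ ♞ ♜
♟ ♟ ♟ ♟ ♟ ♟ ♟ ♟
· · · · · · · ·
· · · · · · · ·
♙ · · · · · · ·
· · · · · · · ·
· ♙ ♙ ♙ ♙ ♙ ♙ ♙
♖ ♘ ♗ ♕ ♔ ♗ ♘ ♖


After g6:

♜ ♞ ♝ ♛ ♚ ♝ ♞ ♜
♟ ♟ ♟ ♟ ♟ ♟ · ♟
· · · · · · ♟ ·
· · · · · · · ·
♙ · · · · · · ·
· · · · · · · ·
· ♙ ♙ ♙ ♙ ♙ ♙ ♙
♖ ♘ ♗ ♕ ♔ ♗ ♘ ♖


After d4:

♜ ♞ ♝ ♛ ♚ ♝ ♞ ♜
♟ ♟ ♟ ♟ ♟ ♟ · ♟
· · · · · · ♟ ·
· · · · · · · ·
♙ · · ♙ · · · ·
· · · · · · · ·
· ♙ ♙ · ♙ ♙ ♙ ♙
♖ ♘ ♗ ♕ ♔ ♗ ♘ ♖


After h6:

♜ ♞ ♝ ♛ ♚ ♝ ♞ ♜
♟ ♟ ♟ ♟ ♟ ♟ · ·
· · · · · · ♟ ♟
· · · · · · · ·
♙ · · ♙ · · · ·
· · · · · · · ·
· ♙ ♙ · ♙ ♙ ♙ ♙
♖ ♘ ♗ ♕ ♔ ♗ ♘ ♖


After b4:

♜ ♞ ♝ ♛ ♚ ♝ ♞ ♜
♟ ♟ ♟ ♟ ♟ ♟ · ·
· · · · · · ♟ ♟
· · · · · · · ·
♙ ♙ · ♙ · · · ·
· · · · · · · ·
· · ♙ · ♙ ♙ ♙ ♙
♖ ♘ ♗ ♕ ♔ ♗ ♘ ♖


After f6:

♜ ♞ ♝ ♛ ♚ ♝ ♞ ♜
♟ ♟ ♟ ♟ ♟ · · ·
· · · · · ♟ ♟ ♟
· · · · · · · ·
♙ ♙ · ♙ · · · ·
· · · · · · · ·
· · ♙ · ♙ ♙ ♙ ♙
♖ ♘ ♗ ♕ ♔ ♗ ♘ ♖



  a b c d e f g h
  ─────────────────
8│♜ ♞ ♝ ♛ ♚ ♝ ♞ ♜│8
7│♟ ♟ ♟ ♟ ♟ · · ·│7
6│· · · · · ♟ ♟ ♟│6
5│· · · · · · · ·│5
4│♙ ♙ · ♙ · · · ·│4
3│· · · · · · · ·│3
2│· · ♙ · ♙ ♙ ♙ ♙│2
1│♖ ♘ ♗ ♕ ♔ ♗ ♘ ♖│1
  ─────────────────
  a b c d e f g h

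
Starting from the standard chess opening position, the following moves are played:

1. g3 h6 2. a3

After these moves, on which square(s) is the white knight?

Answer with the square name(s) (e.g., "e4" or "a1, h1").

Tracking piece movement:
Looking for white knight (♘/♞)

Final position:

  a b c d e f g h
  ─────────────────
8│♜ ♞ ♝ ♛ ♚ ♝ ♞ ♜│8
7│♟ ♟ ♟ ♟ ♟ ♟ ♟ ·│7
6│· · · · · · · ♟│6
5│· · · · · · · ·│5
4│· · · · · · · ·│4
3│♙ · · · · · ♙ ·│3
2│· ♙ ♙ ♙ ♙ ♙ · ♙│2
1│♖ ♘ ♗ ♕ ♔ ♗ ♘ ♖│1
  ─────────────────
  a b c d e f g h


b1, g1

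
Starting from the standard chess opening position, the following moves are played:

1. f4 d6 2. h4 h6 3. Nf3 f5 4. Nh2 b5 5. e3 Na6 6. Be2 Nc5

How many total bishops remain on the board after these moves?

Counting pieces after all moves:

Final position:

  a b c d e f g h
  ─────────────────
8│♜ · ♝ ♛ ♚ ♝ ♞ ♜│8
7│♟ · ♟ · ♟ · ♟ ·│7
6│· · · ♟ · · · ♟│6
5│· ♟ ♞ · · ♟ · ·│5
4│· · · · · ♙ · ♙│4
3│· · · · ♙ · · ·│3
2│♙ ♙ ♙ ♙ ♗ · ♙ ♘│2
1│♖ ♘ ♗ ♕ ♔ · · ♖│1
  ─────────────────
  a b c d e f g h


4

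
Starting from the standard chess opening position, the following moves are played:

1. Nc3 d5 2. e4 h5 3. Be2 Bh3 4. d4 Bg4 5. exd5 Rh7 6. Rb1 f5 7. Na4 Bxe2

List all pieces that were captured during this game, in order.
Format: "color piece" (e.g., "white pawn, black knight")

Tracking captures:
  exd5: captured black pawn
  Bxe2: captured white bishop

black pawn, white bishop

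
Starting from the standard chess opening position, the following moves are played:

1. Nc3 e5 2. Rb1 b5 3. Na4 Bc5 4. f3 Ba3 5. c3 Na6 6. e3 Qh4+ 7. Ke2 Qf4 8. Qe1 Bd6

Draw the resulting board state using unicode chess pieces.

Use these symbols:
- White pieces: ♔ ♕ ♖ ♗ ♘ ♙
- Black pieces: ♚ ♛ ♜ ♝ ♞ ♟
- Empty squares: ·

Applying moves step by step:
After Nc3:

♜ ♞ ♝ ♛ ♚ ♝ ♞ ♜
♟ ♟ ♟ ♟ ♟ ♟ ♟ ♟
· · · · · · · ·
· · · · · · · ·
· · · · · · · ·
· · ♘ · · · · ·
♙ ♙ ♙ ♙ ♙ ♙ ♙ ♙
♖ · ♗ ♕ ♔ ♗ ♘ ♖


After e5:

♜ ♞ ♝ ♛ ♚ ♝ ♞ ♜
♟ ♟ ♟ ♟ · ♟ ♟ ♟
· · · · · · · ·
· · · · ♟ · · ·
· · · · · · · ·
· · ♘ · · · · ·
♙ ♙ ♙ ♙ ♙ ♙ ♙ ♙
♖ · ♗ ♕ ♔ ♗ ♘ ♖


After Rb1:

♜ ♞ ♝ ♛ ♚ ♝ ♞ ♜
♟ ♟ ♟ ♟ · ♟ ♟ ♟
· · · · · · · ·
· · · · ♟ · · ·
· · · · · · · ·
· · ♘ · · · · ·
♙ ♙ ♙ ♙ ♙ ♙ ♙ ♙
· ♖ ♗ ♕ ♔ ♗ ♘ ♖


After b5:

♜ ♞ ♝ ♛ ♚ ♝ ♞ ♜
♟ · ♟ ♟ · ♟ ♟ ♟
· · · · · · · ·
· ♟ · · ♟ · · ·
· · · · · · · ·
· · ♘ · · · · ·
♙ ♙ ♙ ♙ ♙ ♙ ♙ ♙
· ♖ ♗ ♕ ♔ ♗ ♘ ♖


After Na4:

♜ ♞ ♝ ♛ ♚ ♝ ♞ ♜
♟ · ♟ ♟ · ♟ ♟ ♟
· · · · · · · ·
· ♟ · · ♟ · · ·
♘ · · · · · · ·
· · · · · · · ·
♙ ♙ ♙ ♙ ♙ ♙ ♙ ♙
· ♖ ♗ ♕ ♔ ♗ ♘ ♖


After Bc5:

♜ ♞ ♝ ♛ ♚ · ♞ ♜
♟ · ♟ ♟ · ♟ ♟ ♟
· · · · · · · ·
· ♟ ♝ · ♟ · · ·
♘ · · · · · · ·
· · · · · · · ·
♙ ♙ ♙ ♙ ♙ ♙ ♙ ♙
· ♖ ♗ ♕ ♔ ♗ ♘ ♖


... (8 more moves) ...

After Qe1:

♜ · ♝ · ♚ · ♞ ♜
♟ · ♟ ♟ · ♟ ♟ ♟
♞ · · · · · · ·
· ♟ · · ♟ · · ·
♘ · · · · ♛ · ·
♝ · ♙ · ♙ ♙ · ·
♙ ♙ · ♙ ♔ · ♙ ♙
· ♖ ♗ · ♕ ♗ ♘ ♖


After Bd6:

♜ · ♝ · ♚ · ♞ ♜
♟ · ♟ ♟ · ♟ ♟ ♟
♞ · · ♝ · · · ·
· ♟ · · ♟ · · ·
♘ · · · · ♛ · ·
· · ♙ · ♙ ♙ · ·
♙ ♙ · ♙ ♔ · ♙ ♙
· ♖ ♗ · ♕ ♗ ♘ ♖



  a b c d e f g h
  ─────────────────
8│♜ · ♝ · ♚ · ♞ ♜│8
7│♟ · ♟ ♟ · ♟ ♟ ♟│7
6│♞ · · ♝ · · · ·│6
5│· ♟ · · ♟ · · ·│5
4│♘ · · · · ♛ · ·│4
3│· · ♙ · ♙ ♙ · ·│3
2│♙ ♙ · ♙ ♔ · ♙ ♙│2
1│· ♖ ♗ · ♕ ♗ ♘ ♖│1
  ─────────────────
  a b c d e f g h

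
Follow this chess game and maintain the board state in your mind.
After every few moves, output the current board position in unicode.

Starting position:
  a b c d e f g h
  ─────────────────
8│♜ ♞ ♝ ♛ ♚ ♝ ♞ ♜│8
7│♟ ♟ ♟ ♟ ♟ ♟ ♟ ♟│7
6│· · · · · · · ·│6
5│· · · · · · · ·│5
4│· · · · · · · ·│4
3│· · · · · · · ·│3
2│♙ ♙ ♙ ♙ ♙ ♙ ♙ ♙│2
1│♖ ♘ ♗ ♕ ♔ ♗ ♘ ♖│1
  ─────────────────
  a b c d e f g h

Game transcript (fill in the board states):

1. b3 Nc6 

  a b c d e f g h
  ─────────────────
8│♜ · ♝ ♛ ♚ ♝ ♞ ♜│8
7│♟ ♟ ♟ ♟ ♟ ♟ ♟ ♟│7
6│· · ♞ · · · · ·│6
5│· · · · · · · ·│5
4│· · · · · · · ·│4
3│· ♙ · · · · · ·│3
2│♙ · ♙ ♙ ♙ ♙ ♙ ♙│2
1│♖ ♘ ♗ ♕ ♔ ♗ ♘ ♖│1
  ─────────────────
  a b c d e f g h

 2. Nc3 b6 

  a b c d e f g h
  ─────────────────
8│♜ · ♝ ♛ ♚ ♝ ♞ ♜│8
7│♟ · ♟ ♟ ♟ ♟ ♟ ♟│7
6│· ♟ ♞ · · · · ·│6
5│· · · · · · · ·│5
4│· · · · · · · ·│4
3│· ♙ ♘ · · · · ·│3
2│♙ · ♙ ♙ ♙ ♙ ♙ ♙│2
1│♖ · ♗ ♕ ♔ ♗ ♘ ♖│1
  ─────────────────
  a b c d e f g h

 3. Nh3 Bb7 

  a b c d e f g h
  ─────────────────
8│♜ · · ♛ ♚ ♝ ♞ ♜│8
7│♟ ♝ ♟ ♟ ♟ ♟ ♟ ♟│7
6│· ♟ ♞ · · · · ·│6
5│· · · · · · · ·│5
4│· · · · · · · ·│4
3│· ♙ ♘ · · · · ♘│3
2│♙ · ♙ ♙ ♙ ♙ ♙ ♙│2
1│♖ · ♗ ♕ ♔ ♗ · ♖│1
  ─────────────────
  a b c d e f g h

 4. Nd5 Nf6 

  a b c d e f g h
  ─────────────────
8│♜ · · ♛ ♚ ♝ · ♜│8
7│♟ ♝ ♟ ♟ ♟ ♟ ♟ ♟│7
6│· ♟ ♞ · · ♞ · ·│6
5│· · · ♘ · · · ·│5
4│· · · · · · · ·│4
3│· ♙ · · · · · ♘│3
2│♙ · ♙ ♙ ♙ ♙ ♙ ♙│2
1│♖ · ♗ ♕ ♔ ♗ · ♖│1
  ─────────────────
  a b c d e f g h

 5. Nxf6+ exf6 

  a b c d e f g h
  ─────────────────
8│♜ · · ♛ ♚ ♝ · ♜│8
7│♟ ♝ ♟ ♟ · ♟ ♟ ♟│7
6│· ♟ ♞ · · ♟ · ·│6
5│· · · · · · · ·│5
4│· · · · · · · ·│4
3│· ♙ · · · · · ♘│3
2│♙ · ♙ ♙ ♙ ♙ ♙ ♙│2
1│♖ · ♗ ♕ ♔ ♗ · ♖│1
  ─────────────────
  a b c d e f g h



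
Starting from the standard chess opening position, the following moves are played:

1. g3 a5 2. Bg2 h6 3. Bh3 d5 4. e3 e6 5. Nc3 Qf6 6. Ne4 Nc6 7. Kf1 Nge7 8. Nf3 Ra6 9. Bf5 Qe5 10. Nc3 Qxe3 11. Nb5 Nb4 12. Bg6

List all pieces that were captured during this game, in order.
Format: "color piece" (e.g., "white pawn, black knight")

Tracking captures:
  Qxe3: captured white pawn

white pawn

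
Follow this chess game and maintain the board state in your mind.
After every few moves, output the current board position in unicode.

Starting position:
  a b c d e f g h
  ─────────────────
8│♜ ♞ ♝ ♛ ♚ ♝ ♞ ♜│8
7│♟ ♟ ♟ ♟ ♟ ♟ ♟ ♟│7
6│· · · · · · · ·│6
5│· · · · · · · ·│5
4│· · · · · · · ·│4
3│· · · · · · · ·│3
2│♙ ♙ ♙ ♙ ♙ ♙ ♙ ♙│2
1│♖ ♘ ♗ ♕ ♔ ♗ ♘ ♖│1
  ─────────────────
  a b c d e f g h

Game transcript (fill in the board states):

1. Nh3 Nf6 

  a b c d e f g h
  ─────────────────
8│♜ ♞ ♝ ♛ ♚ ♝ · ♜│8
7│♟ ♟ ♟ ♟ ♟ ♟ ♟ ♟│7
6│· · · · · ♞ · ·│6
5│· · · · · · · ·│5
4│· · · · · · · ·│4
3│· · · · · · · ♘│3
2│♙ ♙ ♙ ♙ ♙ ♙ ♙ ♙│2
1│♖ ♘ ♗ ♕ ♔ ♗ · ♖│1
  ─────────────────
  a b c d e f g h

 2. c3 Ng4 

  a b c d e f g h
  ─────────────────
8│♜ ♞ ♝ ♛ ♚ ♝ · ♜│8
7│♟ ♟ ♟ ♟ ♟ ♟ ♟ ♟│7
6│· · · · · · · ·│6
5│· · · · · · · ·│5
4│· · · · · · ♞ ·│4
3│· · ♙ · · · · ♘│3
2│♙ ♙ · ♙ ♙ ♙ ♙ ♙│2
1│♖ ♘ ♗ ♕ ♔ ♗ · ♖│1
  ─────────────────
  a b c d e f g h

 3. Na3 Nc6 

  a b c d e f g h
  ─────────────────
8│♜ · ♝ ♛ ♚ ♝ · ♜│8
7│♟ ♟ ♟ ♟ ♟ ♟ ♟ ♟│7
6│· · ♞ · · · · ·│6
5│· · · · · · · ·│5
4│· · · · · · ♞ ·│4
3│♘ · ♙ · · · · ♘│3
2│♙ ♙ · ♙ ♙ ♙ ♙ ♙│2
1│♖ · ♗ ♕ ♔ ♗ · ♖│1
  ─────────────────
  a b c d e f g h

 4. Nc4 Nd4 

  a b c d e f g h
  ─────────────────
8│♜ · ♝ ♛ ♚ ♝ · ♜│8
7│♟ ♟ ♟ ♟ ♟ ♟ ♟ ♟│7
6│· · · · · · · ·│6
5│· · · · · · · ·│5
4│· · ♘ ♞ · · ♞ ·│4
3│· · ♙ · · · · ♘│3
2│♙ ♙ · ♙ ♙ ♙ ♙ ♙│2
1│♖ · ♗ ♕ ♔ ♗ · ♖│1
  ─────────────────
  a b c d e f g h

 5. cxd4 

  a b c d e f g h
  ─────────────────
8│♜ · ♝ ♛ ♚ ♝ · ♜│8
7│♟ ♟ ♟ ♟ ♟ ♟ ♟ ♟│7
6│· · · · · · · ·│6
5│· · · · · · · ·│5
4│· · ♘ ♙ · · ♞ ·│4
3│· · · · · · · ♘│3
2│♙ ♙ · ♙ ♙ ♙ ♙ ♙│2
1│♖ · ♗ ♕ ♔ ♗ · ♖│1
  ─────────────────
  a b c d e f g h


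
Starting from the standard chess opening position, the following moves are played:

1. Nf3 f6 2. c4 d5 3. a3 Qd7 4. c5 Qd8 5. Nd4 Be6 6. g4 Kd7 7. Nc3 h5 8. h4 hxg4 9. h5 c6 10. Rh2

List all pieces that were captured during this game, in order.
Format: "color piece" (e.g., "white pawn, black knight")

Tracking captures:
  hxg4: captured white pawn

white pawn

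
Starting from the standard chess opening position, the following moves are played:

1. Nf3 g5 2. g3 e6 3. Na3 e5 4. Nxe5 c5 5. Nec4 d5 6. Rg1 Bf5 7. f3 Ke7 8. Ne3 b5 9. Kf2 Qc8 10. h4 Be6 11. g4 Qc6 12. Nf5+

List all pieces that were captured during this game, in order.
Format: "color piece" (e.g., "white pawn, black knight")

Tracking captures:
  Nxe5: captured black pawn

black pawn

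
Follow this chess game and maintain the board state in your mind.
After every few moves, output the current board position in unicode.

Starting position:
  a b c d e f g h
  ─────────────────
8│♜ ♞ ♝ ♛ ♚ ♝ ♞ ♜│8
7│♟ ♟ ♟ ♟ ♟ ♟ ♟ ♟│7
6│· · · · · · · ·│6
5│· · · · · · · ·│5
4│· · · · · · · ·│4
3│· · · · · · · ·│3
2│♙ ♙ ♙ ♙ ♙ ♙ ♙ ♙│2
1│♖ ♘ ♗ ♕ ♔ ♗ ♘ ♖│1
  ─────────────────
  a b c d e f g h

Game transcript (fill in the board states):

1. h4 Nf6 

  a b c d e f g h
  ─────────────────
8│♜ ♞ ♝ ♛ ♚ ♝ · ♜│8
7│♟ ♟ ♟ ♟ ♟ ♟ ♟ ♟│7
6│· · · · · ♞ · ·│6
5│· · · · · · · ·│5
4│· · · · · · · ♙│4
3│· · · · · · · ·│3
2│♙ ♙ ♙ ♙ ♙ ♙ ♙ ·│2
1│♖ ♘ ♗ ♕ ♔ ♗ ♘ ♖│1
  ─────────────────
  a b c d e f g h

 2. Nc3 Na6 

  a b c d e f g h
  ─────────────────
8│♜ · ♝ ♛ ♚ ♝ · ♜│8
7│♟ ♟ ♟ ♟ ♟ ♟ ♟ ♟│7
6│♞ · · · · ♞ · ·│6
5│· · · · · · · ·│5
4│· · · · · · · ♙│4
3│· · ♘ · · · · ·│3
2│♙ ♙ ♙ ♙ ♙ ♙ ♙ ·│2
1│♖ · ♗ ♕ ♔ ♗ ♘ ♖│1
  ─────────────────
  a b c d e f g h

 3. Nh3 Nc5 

  a b c d e f g h
  ─────────────────
8│♜ · ♝ ♛ ♚ ♝ · ♜│8
7│♟ ♟ ♟ ♟ ♟ ♟ ♟ ♟│7
6│· · · · · ♞ · ·│6
5│· · ♞ · · · · ·│5
4│· · · · · · · ♙│4
3│· · ♘ · · · · ♘│3
2│♙ ♙ ♙ ♙ ♙ ♙ ♙ ·│2
1│♖ · ♗ ♕ ♔ ♗ · ♖│1
  ─────────────────
  a b c d e f g h

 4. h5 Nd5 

  a b c d e f g h
  ─────────────────
8│♜ · ♝ ♛ ♚ ♝ · ♜│8
7│♟ ♟ ♟ ♟ ♟ ♟ ♟ ♟│7
6│· · · · · · · ·│6
5│· · ♞ ♞ · · · ♙│5
4│· · · · · · · ·│4
3│· · ♘ · · · · ♘│3
2│♙ ♙ ♙ ♙ ♙ ♙ ♙ ·│2
1│♖ · ♗ ♕ ♔ ♗ · ♖│1
  ─────────────────
  a b c d e f g h



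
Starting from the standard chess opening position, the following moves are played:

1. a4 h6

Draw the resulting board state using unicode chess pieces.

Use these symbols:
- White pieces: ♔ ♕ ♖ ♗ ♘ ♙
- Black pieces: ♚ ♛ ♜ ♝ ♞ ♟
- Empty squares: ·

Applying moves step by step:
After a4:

♜ ♞ ♝ ♛ ♚ ♝ ♞ ♜
♟ ♟ ♟ ♟ ♟ ♟ ♟ ♟
· · · · · · · ·
· · · · · · · ·
♙ · · · · · · ·
· · · · · · · ·
· ♙ ♙ ♙ ♙ ♙ ♙ ♙
♖ ♘ ♗ ♕ ♔ ♗ ♘ ♖


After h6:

♜ ♞ ♝ ♛ ♚ ♝ ♞ ♜
♟ ♟ ♟ ♟ ♟ ♟ ♟ ·
· · · · · · · ♟
· · · · · · · ·
♙ · · · · · · ·
· · · · · · · ·
· ♙ ♙ ♙ ♙ ♙ ♙ ♙
♖ ♘ ♗ ♕ ♔ ♗ ♘ ♖



  a b c d e f g h
  ─────────────────
8│♜ ♞ ♝ ♛ ♚ ♝ ♞ ♜│8
7│♟ ♟ ♟ ♟ ♟ ♟ ♟ ·│7
6│· · · · · · · ♟│6
5│· · · · · · · ·│5
4│♙ · · · · · · ·│4
3│· · · · · · · ·│3
2│· ♙ ♙ ♙ ♙ ♙ ♙ ♙│2
1│♖ ♘ ♗ ♕ ♔ ♗ ♘ ♖│1
  ─────────────────
  a b c d e f g h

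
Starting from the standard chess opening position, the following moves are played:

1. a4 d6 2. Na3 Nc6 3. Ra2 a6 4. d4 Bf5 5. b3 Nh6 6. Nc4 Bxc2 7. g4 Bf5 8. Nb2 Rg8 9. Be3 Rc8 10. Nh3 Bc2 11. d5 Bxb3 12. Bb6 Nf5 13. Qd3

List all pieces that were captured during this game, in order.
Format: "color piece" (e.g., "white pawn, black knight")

Tracking captures:
  Bxc2: captured white pawn
  Bxb3: captured white pawn

white pawn, white pawn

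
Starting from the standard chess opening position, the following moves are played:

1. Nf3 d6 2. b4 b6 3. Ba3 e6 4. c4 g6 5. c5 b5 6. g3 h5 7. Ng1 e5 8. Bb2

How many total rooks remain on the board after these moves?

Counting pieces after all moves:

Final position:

  a b c d e f g h
  ─────────────────
8│♜ ♞ ♝ ♛ ♚ ♝ ♞ ♜│8
7│♟ · ♟ · · ♟ · ·│7
6│· · · ♟ · · ♟ ·│6
5│· ♟ ♙ · ♟ · · ♟│5
4│· ♙ · · · · · ·│4
3│· · · · · · ♙ ·│3
2│♙ ♗ · ♙ ♙ ♙ · ♙│2
1│♖ ♘ · ♕ ♔ ♗ ♘ ♖│1
  ─────────────────
  a b c d e f g h


4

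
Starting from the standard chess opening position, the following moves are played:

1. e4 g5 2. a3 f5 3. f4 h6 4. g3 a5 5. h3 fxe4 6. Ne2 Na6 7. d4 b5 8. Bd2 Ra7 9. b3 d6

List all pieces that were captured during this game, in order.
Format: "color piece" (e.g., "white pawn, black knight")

Tracking captures:
  fxe4: captured white pawn

white pawn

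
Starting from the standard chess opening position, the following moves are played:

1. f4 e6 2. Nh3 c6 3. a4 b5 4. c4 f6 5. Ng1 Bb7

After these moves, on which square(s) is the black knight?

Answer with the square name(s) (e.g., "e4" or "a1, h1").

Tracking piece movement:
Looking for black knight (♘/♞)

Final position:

  a b c d e f g h
  ─────────────────
8│♜ ♞ · ♛ ♚ ♝ ♞ ♜│8
7│♟ ♝ · ♟ · · ♟ ♟│7
6│· · ♟ · ♟ ♟ · ·│6
5│· ♟ · · · · · ·│5
4│♙ · ♙ · · ♙ · ·│4
3│· · · · · · · ·│3
2│· ♙ · ♙ ♙ · ♙ ♙│2
1│♖ ♘ ♗ ♕ ♔ ♗ ♘ ♖│1
  ─────────────────
  a b c d e f g h


b8, g8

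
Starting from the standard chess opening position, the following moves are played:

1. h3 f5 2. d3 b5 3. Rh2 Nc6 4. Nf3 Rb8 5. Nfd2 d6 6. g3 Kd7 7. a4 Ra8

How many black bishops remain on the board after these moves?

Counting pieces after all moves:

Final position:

  a b c d e f g h
  ─────────────────
8│♜ · ♝ ♛ · ♝ ♞ ♜│8
7│♟ · ♟ ♚ ♟ · ♟ ♟│7
6│· · ♞ ♟ · · · ·│6
5│· ♟ · · · ♟ · ·│5
4│♙ · · · · · · ·│4
3│· · · ♙ · · ♙ ♙│3
2│· ♙ ♙ ♘ ♙ ♙ · ♖│2
1│♖ ♘ ♗ ♕ ♔ ♗ · ·│1
  ─────────────────
  a b c d e f g h


2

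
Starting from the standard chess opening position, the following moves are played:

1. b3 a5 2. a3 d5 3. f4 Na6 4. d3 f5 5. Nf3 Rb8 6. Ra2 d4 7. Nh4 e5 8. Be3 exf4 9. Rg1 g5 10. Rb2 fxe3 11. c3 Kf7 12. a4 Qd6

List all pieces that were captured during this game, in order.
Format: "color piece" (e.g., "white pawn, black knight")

Tracking captures:
  exf4: captured white pawn
  fxe3: captured white bishop

white pawn, white bishop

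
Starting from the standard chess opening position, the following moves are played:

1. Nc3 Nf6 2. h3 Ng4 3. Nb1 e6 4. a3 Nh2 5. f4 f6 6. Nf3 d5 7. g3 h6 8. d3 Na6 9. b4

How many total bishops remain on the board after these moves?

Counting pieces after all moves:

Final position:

  a b c d e f g h
  ─────────────────
8│♜ · ♝ ♛ ♚ ♝ · ♜│8
7│♟ ♟ ♟ · · · ♟ ·│7
6│♞ · · · ♟ ♟ · ♟│6
5│· · · ♟ · · · ·│5
4│· ♙ · · · ♙ · ·│4
3│♙ · · ♙ · ♘ ♙ ♙│3
2│· · ♙ · ♙ · · ♞│2
1│♖ ♘ ♗ ♕ ♔ ♗ · ♖│1
  ─────────────────
  a b c d e f g h


4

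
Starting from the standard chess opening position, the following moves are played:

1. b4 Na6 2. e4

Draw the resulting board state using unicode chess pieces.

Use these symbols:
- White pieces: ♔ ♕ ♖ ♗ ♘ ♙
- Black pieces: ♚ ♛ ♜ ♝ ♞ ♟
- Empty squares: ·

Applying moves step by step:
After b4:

♜ ♞ ♝ ♛ ♚ ♝ ♞ ♜
♟ ♟ ♟ ♟ ♟ ♟ ♟ ♟
· · · · · · · ·
· · · · · · · ·
· ♙ · · · · · ·
· · · · · · · ·
♙ · ♙ ♙ ♙ ♙ ♙ ♙
♖ ♘ ♗ ♕ ♔ ♗ ♘ ♖


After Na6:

♜ · ♝ ♛ ♚ ♝ ♞ ♜
♟ ♟ ♟ ♟ ♟ ♟ ♟ ♟
♞ · · · · · · ·
· · · · · · · ·
· ♙ · · · · · ·
· · · · · · · ·
♙ · ♙ ♙ ♙ ♙ ♙ ♙
♖ ♘ ♗ ♕ ♔ ♗ ♘ ♖


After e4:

♜ · ♝ ♛ ♚ ♝ ♞ ♜
♟ ♟ ♟ ♟ ♟ ♟ ♟ ♟
♞ · · · · · · ·
· · · · · · · ·
· ♙ · · ♙ · · ·
· · · · · · · ·
♙ · ♙ ♙ · ♙ ♙ ♙
♖ ♘ ♗ ♕ ♔ ♗ ♘ ♖



  a b c d e f g h
  ─────────────────
8│♜ · ♝ ♛ ♚ ♝ ♞ ♜│8
7│♟ ♟ ♟ ♟ ♟ ♟ ♟ ♟│7
6│♞ · · · · · · ·│6
5│· · · · · · · ·│5
4│· ♙ · · ♙ · · ·│4
3│· · · · · · · ·│3
2│♙ · ♙ ♙ · ♙ ♙ ♙│2
1│♖ ♘ ♗ ♕ ♔ ♗ ♘ ♖│1
  ─────────────────
  a b c d e f g h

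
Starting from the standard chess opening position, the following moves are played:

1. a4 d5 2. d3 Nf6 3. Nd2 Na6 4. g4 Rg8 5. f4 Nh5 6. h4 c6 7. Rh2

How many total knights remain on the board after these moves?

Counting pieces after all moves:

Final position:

  a b c d e f g h
  ─────────────────
8│♜ · ♝ ♛ ♚ ♝ ♜ ·│8
7│♟ ♟ · · ♟ ♟ ♟ ♟│7
6│♞ · ♟ · · · · ·│6
5│· · · ♟ · · · ♞│5
4│♙ · · · · ♙ ♙ ♙│4
3│· · · ♙ · · · ·│3
2│· ♙ ♙ ♘ ♙ · · ♖│2
1│♖ · ♗ ♕ ♔ ♗ ♘ ·│1
  ─────────────────
  a b c d e f g h


4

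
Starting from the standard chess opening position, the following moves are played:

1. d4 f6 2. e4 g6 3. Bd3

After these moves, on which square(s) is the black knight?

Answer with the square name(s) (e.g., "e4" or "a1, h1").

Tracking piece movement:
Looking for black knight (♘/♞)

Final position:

  a b c d e f g h
  ─────────────────
8│♜ ♞ ♝ ♛ ♚ ♝ ♞ ♜│8
7│♟ ♟ ♟ ♟ ♟ · · ♟│7
6│· · · · · ♟ ♟ ·│6
5│· · · · · · · ·│5
4│· · · ♙ ♙ · · ·│4
3│· · · ♗ · · · ·│3
2│♙ ♙ ♙ · · ♙ ♙ ♙│2
1│♖ ♘ ♗ ♕ ♔ · ♘ ♖│1
  ─────────────────
  a b c d e f g h


b8, g8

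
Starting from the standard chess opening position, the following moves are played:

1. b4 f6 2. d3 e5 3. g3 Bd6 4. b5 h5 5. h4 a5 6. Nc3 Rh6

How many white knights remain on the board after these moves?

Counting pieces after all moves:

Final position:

  a b c d e f g h
  ─────────────────
8│♜ ♞ ♝ ♛ ♚ · ♞ ·│8
7│· ♟ ♟ ♟ · · ♟ ·│7
6│· · · ♝ · ♟ · ♜│6
5│♟ ♙ · · ♟ · · ♟│5
4│· · · · · · · ♙│4
3│· · ♘ ♙ · · ♙ ·│3
2│♙ · ♙ · ♙ ♙ · ·│2
1│♖ · ♗ ♕ ♔ ♗ ♘ ♖│1
  ─────────────────
  a b c d e f g h


2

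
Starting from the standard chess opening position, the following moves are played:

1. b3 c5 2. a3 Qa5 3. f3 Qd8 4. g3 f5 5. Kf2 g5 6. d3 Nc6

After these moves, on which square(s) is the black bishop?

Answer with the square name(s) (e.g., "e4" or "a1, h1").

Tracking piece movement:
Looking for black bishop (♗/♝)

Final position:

  a b c d e f g h
  ─────────────────
8│♜ · ♝ ♛ ♚ ♝ ♞ ♜│8
7│♟ ♟ · ♟ ♟ · · ♟│7
6│· · ♞ · · · · ·│6
5│· · ♟ · · ♟ ♟ ·│5
4│· · · · · · · ·│4
3│♙ ♙ · ♙ · ♙ ♙ ·│3
2│· · ♙ · ♙ ♔ · ♙│2
1│♖ ♘ ♗ ♕ · ♗ ♘ ♖│1
  ─────────────────
  a b c d e f g h


c8, f8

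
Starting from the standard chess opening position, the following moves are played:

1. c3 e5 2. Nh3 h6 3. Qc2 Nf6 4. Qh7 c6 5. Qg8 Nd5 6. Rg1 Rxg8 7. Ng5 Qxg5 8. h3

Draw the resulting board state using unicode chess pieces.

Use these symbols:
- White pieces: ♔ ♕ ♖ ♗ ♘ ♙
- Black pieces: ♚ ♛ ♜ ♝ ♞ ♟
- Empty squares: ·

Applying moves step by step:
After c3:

♜ ♞ ♝ ♛ ♚ ♝ ♞ ♜
♟ ♟ ♟ ♟ ♟ ♟ ♟ ♟
· · · · · · · ·
· · · · · · · ·
· · · · · · · ·
· · ♙ · · · · ·
♙ ♙ · ♙ ♙ ♙ ♙ ♙
♖ ♘ ♗ ♕ ♔ ♗ ♘ ♖


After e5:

♜ ♞ ♝ ♛ ♚ ♝ ♞ ♜
♟ ♟ ♟ ♟ · ♟ ♟ ♟
· · · · · · · ·
· · · · ♟ · · ·
· · · · · · · ·
· · ♙ · · · · ·
♙ ♙ · ♙ ♙ ♙ ♙ ♙
♖ ♘ ♗ ♕ ♔ ♗ ♘ ♖


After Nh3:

♜ ♞ ♝ ♛ ♚ ♝ ♞ ♜
♟ ♟ ♟ ♟ · ♟ ♟ ♟
· · · · · · · ·
· · · · ♟ · · ·
· · · · · · · ·
· · ♙ · · · · ♘
♙ ♙ · ♙ ♙ ♙ ♙ ♙
♖ ♘ ♗ ♕ ♔ ♗ · ♖


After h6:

♜ ♞ ♝ ♛ ♚ ♝ ♞ ♜
♟ ♟ ♟ ♟ · ♟ ♟ ·
· · · · · · · ♟
· · · · ♟ · · ·
· · · · · · · ·
· · ♙ · · · · ♘
♙ ♙ · ♙ ♙ ♙ ♙ ♙
♖ ♘ ♗ ♕ ♔ ♗ · ♖


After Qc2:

♜ ♞ ♝ ♛ ♚ ♝ ♞ ♜
♟ ♟ ♟ ♟ · ♟ ♟ ·
· · · · · · · ♟
· · · · ♟ · · ·
· · · · · · · ·
· · ♙ · · · · ♘
♙ ♙ ♕ ♙ ♙ ♙ ♙ ♙
♖ ♘ ♗ · ♔ ♗ · ♖


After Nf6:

♜ ♞ ♝ ♛ ♚ ♝ · ♜
♟ ♟ ♟ ♟ · ♟ ♟ ·
· · · · · ♞ · ♟
· · · · ♟ · · ·
· · · · · · · ·
· · ♙ · · · · ♘
♙ ♙ ♕ ♙ ♙ ♙ ♙ ♙
♖ ♘ ♗ · ♔ ♗ · ♖


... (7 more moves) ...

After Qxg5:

♜ ♞ ♝ · ♚ ♝ ♜ ·
♟ ♟ · ♟ · ♟ ♟ ·
· · ♟ · · · · ♟
· · · ♞ ♟ · ♛ ·
· · · · · · · ·
· · ♙ · · · · ·
♙ ♙ · ♙ ♙ ♙ ♙ ♙
♖ ♘ ♗ · ♔ ♗ ♖ ·


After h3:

♜ ♞ ♝ · ♚ ♝ ♜ ·
♟ ♟ · ♟ · ♟ ♟ ·
· · ♟ · · · · ♟
· · · ♞ ♟ · ♛ ·
· · · · · · · ·
· · ♙ · · · · ♙
♙ ♙ · ♙ ♙ ♙ ♙ ·
♖ ♘ ♗ · ♔ ♗ ♖ ·



  a b c d e f g h
  ─────────────────
8│♜ ♞ ♝ · ♚ ♝ ♜ ·│8
7│♟ ♟ · ♟ · ♟ ♟ ·│7
6│· · ♟ · · · · ♟│6
5│· · · ♞ ♟ · ♛ ·│5
4│· · · · · · · ·│4
3│· · ♙ · · · · ♙│3
2│♙ ♙ · ♙ ♙ ♙ ♙ ·│2
1│♖ ♘ ♗ · ♔ ♗ ♖ ·│1
  ─────────────────
  a b c d e f g h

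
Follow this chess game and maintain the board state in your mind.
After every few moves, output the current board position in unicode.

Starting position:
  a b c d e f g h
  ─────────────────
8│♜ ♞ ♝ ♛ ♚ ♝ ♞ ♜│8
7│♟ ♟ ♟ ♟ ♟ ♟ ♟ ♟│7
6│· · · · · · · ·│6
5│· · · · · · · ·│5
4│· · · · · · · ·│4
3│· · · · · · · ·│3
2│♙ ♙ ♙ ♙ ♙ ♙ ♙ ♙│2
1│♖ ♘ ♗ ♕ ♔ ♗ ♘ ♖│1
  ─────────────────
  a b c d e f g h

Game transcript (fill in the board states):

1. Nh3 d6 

  a b c d e f g h
  ─────────────────
8│♜ ♞ ♝ ♛ ♚ ♝ ♞ ♜│8
7│♟ ♟ ♟ · ♟ ♟ ♟ ♟│7
6│· · · ♟ · · · ·│6
5│· · · · · · · ·│5
4│· · · · · · · ·│4
3│· · · · · · · ♘│3
2│♙ ♙ ♙ ♙ ♙ ♙ ♙ ♙│2
1│♖ ♘ ♗ ♕ ♔ ♗ · ♖│1
  ─────────────────
  a b c d e f g h

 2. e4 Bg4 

  a b c d e f g h
  ─────────────────
8│♜ ♞ · ♛ ♚ ♝ ♞ ♜│8
7│♟ ♟ ♟ · ♟ ♟ ♟ ♟│7
6│· · · ♟ · · · ·│6
5│· · · · · · · ·│5
4│· · · · ♙ · ♝ ·│4
3│· · · · · · · ♘│3
2│♙ ♙ ♙ ♙ · ♙ ♙ ♙│2
1│♖ ♘ ♗ ♕ ♔ ♗ · ♖│1
  ─────────────────
  a b c d e f g h

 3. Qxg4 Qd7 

  a b c d e f g h
  ─────────────────
8│♜ ♞ · · ♚ ♝ ♞ ♜│8
7│♟ ♟ ♟ ♛ ♟ ♟ ♟ ♟│7
6│· · · ♟ · · · ·│6
5│· · · · · · · ·│5
4│· · · · ♙ · ♕ ·│4
3│· · · · · · · ♘│3
2│♙ ♙ ♙ ♙ · ♙ ♙ ♙│2
1│♖ ♘ ♗ · ♔ ♗ · ♖│1
  ─────────────────
  a b c d e f g h

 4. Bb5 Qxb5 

  a b c d e f g h
  ─────────────────
8│♜ ♞ · · ♚ ♝ ♞ ♜│8
7│♟ ♟ ♟ · ♟ ♟ ♟ ♟│7
6│· · · ♟ · · · ·│6
5│· ♛ · · · · · ·│5
4│· · · · ♙ · ♕ ·│4
3│· · · · · · · ♘│3
2│♙ ♙ ♙ ♙ · ♙ ♙ ♙│2
1│♖ ♘ ♗ · ♔ · · ♖│1
  ─────────────────
  a b c d e f g h

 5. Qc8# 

  a b c d e f g h
  ─────────────────
8│♜ ♞ ♕ · ♚ ♝ ♞ ♜│8
7│♟ ♟ ♟ · ♟ ♟ ♟ ♟│7
6│· · · ♟ · · · ·│6
5│· ♛ · · · · · ·│5
4│· · · · ♙ · · ·│4
3│· · · · · · · ♘│3
2│♙ ♙ ♙ ♙ · ♙ ♙ ♙│2
1│♖ ♘ ♗ · ♔ · · ♖│1
  ─────────────────
  a b c d e f g h
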